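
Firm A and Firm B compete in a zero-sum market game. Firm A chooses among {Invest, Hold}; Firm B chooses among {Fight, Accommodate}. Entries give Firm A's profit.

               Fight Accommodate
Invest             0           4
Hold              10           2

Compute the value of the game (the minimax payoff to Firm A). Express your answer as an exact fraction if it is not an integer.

Row minima: Invest → 0, Hold → 2; maximin = 2.
Column maxima: Fight → 10, Accommodate → 4; minimax = 4.
2 ≠ 4, so there is no saddle point; optimal play is mixed.
Let Firm A play Invest with probability p. Expected payoff against Fight: 0p + 10(1−p) = −10p + 10; against Accommodate: 4p + 2(1−p) = 2p + 2.
Setting these equal: −10p + 10 = 2p + 2 ⇒ −12p = -8 ⇒ p = 2/3, and the value is (-10)·(2/3) + 10 = 10/3.
For Firm B: with q = P(Fight), equating Invest's and Hold's payoffs gives −4q + 4 = 8q + 2 ⇒ q = 1/6.

10/3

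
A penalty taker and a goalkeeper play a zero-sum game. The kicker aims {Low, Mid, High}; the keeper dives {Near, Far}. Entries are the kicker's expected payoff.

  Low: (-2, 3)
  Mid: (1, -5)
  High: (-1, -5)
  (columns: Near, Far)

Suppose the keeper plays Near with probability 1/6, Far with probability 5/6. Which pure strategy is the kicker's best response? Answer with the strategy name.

Expected payoff of Low: (1/6)·(-2) + (5/6)·3 = 13/6.
Expected payoff of Mid: (1/6)·1 + (5/6)·(-5) = -4.
Expected payoff of High: (1/6)·(-1) + (5/6)·(-5) = -13/3.
The largest is 13/6, so the kicker's best response is Low.

Low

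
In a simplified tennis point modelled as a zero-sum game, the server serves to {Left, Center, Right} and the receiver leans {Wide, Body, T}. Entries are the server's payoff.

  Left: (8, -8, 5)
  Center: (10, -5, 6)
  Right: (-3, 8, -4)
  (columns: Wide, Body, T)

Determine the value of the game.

Row minima: Left → -8, Center → -5, Right → -4; maximin = -4.
Column maxima: Wide → 10, Body → 8, T → 6; minimax = 6.
-4 ≠ 6, so there is no saddle point; optimal play is mixed.
Left is strictly dominated by Center, so the server never plays it.
Wide is strictly dominated by T (it gives the server strictly more in every row), so the receiver never plays it.
On the remaining 2×2 (Center, Right vs Body, T):
Let the server play Center with probability p. Expected payoff against Body: (-5)p + 8(1−p) = −13p + 8; against T: 6p + (-4)(1−p) = 10p − 4.
Setting these equal: −13p + 8 = 10p − 4 ⇒ −23p = -12 ⇒ p = 12/23, and the value is (-13)·(12/23) + 8 = 28/23.
For the receiver: with q = P(Body), equating Center's and Right's payoffs gives −11q + 6 = 12q − 4 ⇒ q = 10/23.

28/23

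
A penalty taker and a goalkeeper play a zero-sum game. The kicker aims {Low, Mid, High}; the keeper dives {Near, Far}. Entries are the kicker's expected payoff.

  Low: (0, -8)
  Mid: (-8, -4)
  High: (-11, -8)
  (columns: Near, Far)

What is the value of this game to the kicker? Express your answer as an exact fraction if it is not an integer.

-16/3

Row minima: Low → -8, Mid → -8, High → -11; maximin = -8.
Column maxima: Near → 0, Far → -4; minimax = -4.
-8 ≠ -4, so there is no saddle point; optimal play is mixed.
High is strictly dominated by Mid, so the kicker never plays it.
On the remaining 2×2 (Low, Mid vs Near, Far):
Let the kicker play Low with probability p. Expected payoff against Near: 0p + (-8)(1−p) = 8p − 8; against Far: (-8)p + (-4)(1−p) = −4p − 4.
Setting these equal: 8p − 8 = −4p − 4 ⇒ 12p = 4 ⇒ p = 1/3, and the value is (8)·(1/3) − 8 = -16/3.
For the keeper: with q = P(Near), equating Low's and Mid's payoffs gives 8q − 8 = −4q − 4 ⇒ q = 1/3.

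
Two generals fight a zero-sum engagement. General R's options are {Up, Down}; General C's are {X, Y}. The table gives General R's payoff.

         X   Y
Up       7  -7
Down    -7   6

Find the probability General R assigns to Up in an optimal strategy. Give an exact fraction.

Row minima: Up → -7, Down → -7; maximin = -7.
Column maxima: X → 7, Y → 6; minimax = 6.
-7 ≠ 6, so there is no saddle point; optimal play is mixed.
Let General R play Up with probability p. Expected payoff against X: 7p + (-7)(1−p) = 14p − 7; against Y: (-7)p + 6(1−p) = −13p + 6.
Setting these equal: 14p − 7 = −13p + 6 ⇒ 27p = 13 ⇒ p = 13/27, and the value is (14)·(13/27) − 7 = -7/27.
For General C: with q = P(X), equating Up's and Down's payoffs gives 14q − 7 = −13q + 6 ⇒ q = 13/27.

13/27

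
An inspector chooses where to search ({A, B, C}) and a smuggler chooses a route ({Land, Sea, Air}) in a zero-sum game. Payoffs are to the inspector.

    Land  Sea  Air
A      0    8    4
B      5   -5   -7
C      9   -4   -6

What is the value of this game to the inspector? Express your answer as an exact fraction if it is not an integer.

36/19

Row minima: A → 0, B → -7, C → -6; maximin = 0.
Column maxima: Land → 9, Sea → 8, Air → 4; minimax = 4.
0 ≠ 4, so there is no saddle point; optimal play is mixed.
B is strictly dominated by C, so the inspector never plays it.
Sea is strictly dominated by Air (it gives the inspector strictly more in every row), so the smuggler never plays it.
On the remaining 2×2 (A, C vs Land, Air):
Let the inspector play A with probability p. Expected payoff against Land: 0p + 9(1−p) = −9p + 9; against Air: 4p + (-6)(1−p) = 10p − 6.
Setting these equal: −9p + 9 = 10p − 6 ⇒ −19p = -15 ⇒ p = 15/19, and the value is (-9)·(15/19) + 9 = 36/19.
For the smuggler: with q = P(Land), equating A's and C's payoffs gives −4q + 4 = 15q − 6 ⇒ q = 10/19.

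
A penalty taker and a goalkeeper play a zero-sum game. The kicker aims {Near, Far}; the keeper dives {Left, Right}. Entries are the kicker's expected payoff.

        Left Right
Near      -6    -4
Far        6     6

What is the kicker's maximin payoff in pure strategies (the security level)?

6

Row minima: Near → -6, Far → 6.
The best of these is 6.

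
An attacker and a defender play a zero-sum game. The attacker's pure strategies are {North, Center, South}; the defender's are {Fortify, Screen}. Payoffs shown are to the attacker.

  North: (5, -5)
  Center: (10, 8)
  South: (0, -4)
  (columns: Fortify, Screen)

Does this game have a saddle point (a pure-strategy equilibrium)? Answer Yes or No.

Row minima: North → -5, Center → 8, South → -4; maximin = 8.
Column maxima: Fortify → 10, Screen → 8; minimax = 8.
maximin = minimax = 8, so a saddle point exists.

Yes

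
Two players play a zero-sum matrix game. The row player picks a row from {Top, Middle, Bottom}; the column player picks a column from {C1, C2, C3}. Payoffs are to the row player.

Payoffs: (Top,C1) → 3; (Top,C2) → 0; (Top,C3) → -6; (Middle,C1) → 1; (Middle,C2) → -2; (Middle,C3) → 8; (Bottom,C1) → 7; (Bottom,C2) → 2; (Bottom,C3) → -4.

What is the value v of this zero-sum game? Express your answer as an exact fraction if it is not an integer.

1/2

Row minima: Top → -6, Middle → -2, Bottom → -4; maximin = -2.
Column maxima: C1 → 7, C2 → 2, C3 → 8; minimax = 2.
-2 ≠ 2, so there is no saddle point; optimal play is mixed.
Top is strictly dominated by Bottom, so the row player never plays it.
C1 is strictly dominated by C2 (it gives the row player strictly more in every row), so the column player never plays it.
On the remaining 2×2 (Middle, Bottom vs C2, C3):
Let the row player play Middle with probability p. Expected payoff against C2: (-2)p + 2(1−p) = −4p + 2; against C3: 8p + (-4)(1−p) = 12p − 4.
Setting these equal: −4p + 2 = 12p − 4 ⇒ −16p = -6 ⇒ p = 3/8, and the value is (-4)·(3/8) + 2 = 1/2.
For the column player: with q = P(C2), equating Middle's and Bottom's payoffs gives −10q + 8 = 6q − 4 ⇒ q = 3/4.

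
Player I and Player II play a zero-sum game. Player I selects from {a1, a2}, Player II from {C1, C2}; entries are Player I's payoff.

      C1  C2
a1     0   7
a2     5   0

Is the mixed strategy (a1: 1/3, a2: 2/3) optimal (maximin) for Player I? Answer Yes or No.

No

Against C1 this mix gives (1/3)·0 + (2/3)·5 = 10/3.
Against C2 this mix gives (1/3)·7 + (2/3)·0 = 7/3.
Player II will play C2, holding Player I to 7/3. Shifting weight toward the row that does better against C2 would raise this floor (the equalizing mix achieves 35/12 against both C2 and C1), so the proposed strategy is not optimal.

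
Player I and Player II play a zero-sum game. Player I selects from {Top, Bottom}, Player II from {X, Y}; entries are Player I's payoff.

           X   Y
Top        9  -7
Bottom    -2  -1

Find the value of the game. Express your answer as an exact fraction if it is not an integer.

Row minima: Top → -7, Bottom → -2; maximin = -2.
Column maxima: X → 9, Y → -1; minimax = -1.
-2 ≠ -1, so there is no saddle point; optimal play is mixed.
Let Player I play Top with probability p. Expected payoff against X: 9p + (-2)(1−p) = 11p − 2; against Y: (-7)p + (-1)(1−p) = −6p − 1.
Setting these equal: 11p − 2 = −6p − 1 ⇒ 17p = 1 ⇒ p = 1/17, and the value is (11)·(1/17) − 2 = -23/17.
For Player II: with q = P(X), equating Top's and Bottom's payoffs gives 16q − 7 = −q − 1 ⇒ q = 6/17.

-23/17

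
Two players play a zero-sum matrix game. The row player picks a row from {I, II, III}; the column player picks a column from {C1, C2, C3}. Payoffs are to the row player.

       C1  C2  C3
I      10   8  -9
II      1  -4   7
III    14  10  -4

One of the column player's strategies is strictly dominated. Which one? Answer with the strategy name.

C1

C2 holds the row player's payoff strictly below C1 in every row: 8 < 10, -4 < 1, 10 < 14.
So C1 is strictly dominated for the column player.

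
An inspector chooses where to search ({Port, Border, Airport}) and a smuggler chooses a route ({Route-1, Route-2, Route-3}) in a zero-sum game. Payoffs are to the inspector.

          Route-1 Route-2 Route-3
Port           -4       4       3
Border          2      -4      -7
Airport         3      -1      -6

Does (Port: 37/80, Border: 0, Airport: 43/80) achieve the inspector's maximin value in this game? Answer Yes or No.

Against Route-1 this mix gives (37/80)·(-4) + (43/80)·3 = -19/80.
Against Route-2 this mix gives (37/80)·4 + (43/80)·(-1) = 21/16.
Against Route-3 this mix gives (37/80)·3 + (43/80)·(-6) = -147/80.
The smuggler will play Route-3, holding the inspector to -147/80. Shifting weight toward the row that does better against Route-3 would raise this floor (the equalizing mix achieves -15/16 against both Route-3 and Route-1), so the proposed strategy is not optimal.

No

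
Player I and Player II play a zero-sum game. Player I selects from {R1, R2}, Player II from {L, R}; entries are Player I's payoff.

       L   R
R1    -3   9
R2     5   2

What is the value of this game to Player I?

17/5

Row minima: R1 → -3, R2 → 2; maximin = 2.
Column maxima: L → 5, R → 9; minimax = 5.
2 ≠ 5, so there is no saddle point; optimal play is mixed.
Let Player I play R1 with probability p. Expected payoff against L: (-3)p + 5(1−p) = −8p + 5; against R: 9p + 2(1−p) = 7p + 2.
Setting these equal: −8p + 5 = 7p + 2 ⇒ −15p = -3 ⇒ p = 1/5, and the value is (-8)·(1/5) + 5 = 17/5.
For Player II: with q = P(L), equating R1's and R2's payoffs gives −12q + 9 = 3q + 2 ⇒ q = 7/15.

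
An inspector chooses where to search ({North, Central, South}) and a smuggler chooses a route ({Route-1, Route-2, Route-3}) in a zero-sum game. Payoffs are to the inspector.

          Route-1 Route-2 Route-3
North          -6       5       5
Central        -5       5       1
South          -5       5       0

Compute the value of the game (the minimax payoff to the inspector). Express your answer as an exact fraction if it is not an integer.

-5

Row minima: North → -6, Central → -5, South → -5; maximin = -5.
Column maxima: Route-1 → -5, Route-2 → 5, Route-3 → 5; minimax = -5.
Since maximin = minimax = -5, there is a saddle point and the value is -5.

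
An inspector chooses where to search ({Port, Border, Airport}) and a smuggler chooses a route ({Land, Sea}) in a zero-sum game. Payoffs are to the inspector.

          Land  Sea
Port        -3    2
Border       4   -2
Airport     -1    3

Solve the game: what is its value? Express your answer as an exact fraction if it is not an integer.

Row minima: Port → -3, Border → -2, Airport → -1; maximin = -1.
Column maxima: Land → 4, Sea → 3; minimax = 3.
-1 ≠ 3, so there is no saddle point; optimal play is mixed.
Port is strictly dominated by Airport, so the inspector never plays it.
On the remaining 2×2 (Border, Airport vs Land, Sea):
Let the inspector play Border with probability p. Expected payoff against Land: 4p + (-1)(1−p) = 5p − 1; against Sea: (-2)p + 3(1−p) = −5p + 3.
Setting these equal: 5p − 1 = −5p + 3 ⇒ 10p = 4 ⇒ p = 2/5, and the value is (5)·(2/5) − 1 = 1.
For the smuggler: with q = P(Land), equating Border's and Airport's payoffs gives 6q − 2 = −4q + 3 ⇒ q = 1/2.

1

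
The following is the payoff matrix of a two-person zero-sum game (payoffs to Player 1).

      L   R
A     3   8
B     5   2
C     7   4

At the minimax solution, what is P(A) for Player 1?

Row minima: A → 3, B → 2, C → 4; maximin = 4.
Column maxima: L → 7, R → 8; minimax = 7.
4 ≠ 7, so there is no saddle point; optimal play is mixed.
B is strictly dominated by C, so Player 1 never plays it.
On the remaining 2×2 (A, C vs L, R):
Let Player 1 play A with probability p. Expected payoff against L: 3p + 7(1−p) = −4p + 7; against R: 8p + 4(1−p) = 4p + 4.
Setting these equal: −4p + 7 = 4p + 4 ⇒ −8p = -3 ⇒ p = 3/8, and the value is (-4)·(3/8) + 7 = 11/2.
For Player 2: with q = P(L), equating A's and C's payoffs gives −5q + 8 = 3q + 4 ⇒ q = 1/2.

3/8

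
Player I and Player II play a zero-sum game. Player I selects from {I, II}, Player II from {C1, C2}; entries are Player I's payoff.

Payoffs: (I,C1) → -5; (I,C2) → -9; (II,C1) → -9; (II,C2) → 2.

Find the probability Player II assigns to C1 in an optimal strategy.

Row minima: I → -9, II → -9; maximin = -9.
Column maxima: C1 → -5, C2 → 2; minimax = -5.
-9 ≠ -5, so there is no saddle point; optimal play is mixed.
Let Player I play I with probability p. Expected payoff against C1: (-5)p + (-9)(1−p) = 4p − 9; against C2: (-9)p + 2(1−p) = −11p + 2.
Setting these equal: 4p − 9 = −11p + 2 ⇒ 15p = 11 ⇒ p = 11/15, and the value is (4)·(11/15) − 9 = -91/15.
For Player II: with q = P(C1), equating I's and II's payoffs gives 4q − 9 = −11q + 2 ⇒ q = 11/15.

11/15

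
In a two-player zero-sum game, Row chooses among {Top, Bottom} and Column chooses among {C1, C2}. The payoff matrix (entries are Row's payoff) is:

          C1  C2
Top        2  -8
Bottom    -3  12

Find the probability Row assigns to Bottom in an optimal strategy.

Row minima: Top → -8, Bottom → -3; maximin = -3.
Column maxima: C1 → 2, C2 → 12; minimax = 2.
-3 ≠ 2, so there is no saddle point; optimal play is mixed.
Let Row play Top with probability p. Expected payoff against C1: 2p + (-3)(1−p) = 5p − 3; against C2: (-8)p + 12(1−p) = −20p + 12.
Setting these equal: 5p − 3 = −20p + 12 ⇒ 25p = 15 ⇒ p = 3/5, and the value is (5)·(3/5) − 3 = 0.
For Column: with q = P(C1), equating Top's and Bottom's payoffs gives 10q − 8 = −15q + 12 ⇒ q = 4/5.

2/5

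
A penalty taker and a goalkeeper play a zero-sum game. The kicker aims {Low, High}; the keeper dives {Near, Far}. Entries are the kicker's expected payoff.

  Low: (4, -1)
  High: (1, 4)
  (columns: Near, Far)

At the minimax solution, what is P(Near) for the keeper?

5/8

Row minima: Low → -1, High → 1; maximin = 1.
Column maxima: Near → 4, Far → 4; minimax = 4.
1 ≠ 4, so there is no saddle point; optimal play is mixed.
Let the kicker play Low with probability p. Expected payoff against Near: 4p + 1(1−p) = 3p + 1; against Far: (-1)p + 4(1−p) = −5p + 4.
Setting these equal: 3p + 1 = −5p + 4 ⇒ 8p = 3 ⇒ p = 3/8, and the value is (3)·(3/8) + 1 = 17/8.
For the keeper: with q = P(Near), equating Low's and High's payoffs gives 5q − 1 = −3q + 4 ⇒ q = 5/8.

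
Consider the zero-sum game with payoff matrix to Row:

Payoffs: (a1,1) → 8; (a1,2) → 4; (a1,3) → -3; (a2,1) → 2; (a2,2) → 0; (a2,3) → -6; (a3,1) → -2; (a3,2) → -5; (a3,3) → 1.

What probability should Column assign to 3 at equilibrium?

Row minima: a1 → -3, a2 → -6, a3 → -5; maximin = -3.
Column maxima: 1 → 8, 2 → 4, 3 → 1; minimax = 1.
-3 ≠ 1, so there is no saddle point; optimal play is mixed.
a2 is strictly dominated by a1, so Row never plays it.
1 is strictly dominated by 2 (it gives Row strictly more in every row), so Column never plays it.
On the remaining 2×2 (a1, a3 vs 2, 3):
Let Row play a1 with probability p. Expected payoff against 2: 4p + (-5)(1−p) = 9p − 5; against 3: (-3)p + 1(1−p) = −4p + 1.
Setting these equal: 9p − 5 = −4p + 1 ⇒ 13p = 6 ⇒ p = 6/13, and the value is (9)·(6/13) − 5 = -11/13.
For Column: with q = P(2), equating a1's and a3's payoffs gives 7q − 3 = −6q + 1 ⇒ q = 4/13.

9/13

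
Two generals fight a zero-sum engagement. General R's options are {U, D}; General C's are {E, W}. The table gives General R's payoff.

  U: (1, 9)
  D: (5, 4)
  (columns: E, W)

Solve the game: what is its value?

Row minima: U → 1, D → 4; maximin = 4.
Column maxima: E → 5, W → 9; minimax = 5.
4 ≠ 5, so there is no saddle point; optimal play is mixed.
Let General R play U with probability p. Expected payoff against E: 1p + 5(1−p) = −4p + 5; against W: 9p + 4(1−p) = 5p + 4.
Setting these equal: −4p + 5 = 5p + 4 ⇒ −9p = -1 ⇒ p = 1/9, and the value is (-4)·(1/9) + 5 = 41/9.
For General C: with q = P(E), equating U's and D's payoffs gives −8q + 9 = q + 4 ⇒ q = 5/9.

41/9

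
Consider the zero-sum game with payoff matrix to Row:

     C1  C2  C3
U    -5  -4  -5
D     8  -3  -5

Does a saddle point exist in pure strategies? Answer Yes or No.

Row minima: U → -5, D → -5; maximin = -5.
Column maxima: C1 → 8, C2 → -3, C3 → -5; minimax = -5.
maximin = minimax = -5, so a saddle point exists.

Yes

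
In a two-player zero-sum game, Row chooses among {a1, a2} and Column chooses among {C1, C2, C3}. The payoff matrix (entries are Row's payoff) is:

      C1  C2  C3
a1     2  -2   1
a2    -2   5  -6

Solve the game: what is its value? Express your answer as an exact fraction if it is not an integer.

-1/2

Row minima: a1 → -2, a2 → -6; maximin = -2.
Column maxima: C1 → 2, C2 → 5, C3 → 1; minimax = 1.
-2 ≠ 1, so there is no saddle point; optimal play is mixed.
C1 is strictly dominated by C3 (it gives Row strictly more in every row), so Column never plays it.
On the remaining 2×2 (a1, a2 vs C2, C3):
Let Row play a1 with probability p. Expected payoff against C2: (-2)p + 5(1−p) = −7p + 5; against C3: 1p + (-6)(1−p) = 7p − 6.
Setting these equal: −7p + 5 = 7p − 6 ⇒ −14p = -11 ⇒ p = 11/14, and the value is (-7)·(11/14) + 5 = -1/2.
For Column: with q = P(C2), equating a1's and a2's payoffs gives −3q + 1 = 11q − 6 ⇒ q = 1/2.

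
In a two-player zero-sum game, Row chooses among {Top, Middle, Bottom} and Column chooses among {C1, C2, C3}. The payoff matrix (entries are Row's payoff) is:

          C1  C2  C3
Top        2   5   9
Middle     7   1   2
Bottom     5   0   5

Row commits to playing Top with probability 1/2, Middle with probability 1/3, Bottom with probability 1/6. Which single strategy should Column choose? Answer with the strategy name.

If Column plays C1, Row's expected payoff is (1/2)·2 + (1/3)·7 + (1/6)·5 = 25/6.
If Column plays C2, Row's expected payoff is (1/2)·5 + (1/3)·1 + (1/6)·0 = 17/6.
If Column plays C3, Row's expected payoff is (1/2)·9 + (1/3)·2 + (1/6)·5 = 6.
Column minimizes Row's payoff; the smallest is 17/6, so the best response is C2.

C2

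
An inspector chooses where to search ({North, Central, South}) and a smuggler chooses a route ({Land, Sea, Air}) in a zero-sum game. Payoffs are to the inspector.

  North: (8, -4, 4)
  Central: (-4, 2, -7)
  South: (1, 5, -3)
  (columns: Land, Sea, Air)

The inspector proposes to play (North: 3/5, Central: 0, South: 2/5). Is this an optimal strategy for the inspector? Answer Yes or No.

Against Land this mix gives (3/5)·8 + (2/5)·1 = 26/5.
Against Sea this mix gives (3/5)·(-4) + (2/5)·5 = -2/5.
Against Air this mix gives (3/5)·4 + (2/5)·(-3) = 6/5.
The smuggler will play Sea, holding the inspector to -2/5. Shifting weight toward the row that does better against Sea would raise this floor (the equalizing mix achieves 1/2 against both Sea and Air), so the proposed strategy is not optimal.

No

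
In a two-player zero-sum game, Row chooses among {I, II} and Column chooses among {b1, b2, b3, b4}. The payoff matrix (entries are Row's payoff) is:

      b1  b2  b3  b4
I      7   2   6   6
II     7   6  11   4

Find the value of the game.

14/3

Row minima: I → 2, II → 4; maximin = 4.
Column maxima: b1 → 7, b2 → 6, b3 → 11, b4 → 6; minimax = 6.
4 ≠ 6, so there is no saddle point; optimal play is mixed.
b1 is strictly dominated by b2 (it gives Row strictly more in every row), so Column never plays it.
b3 is strictly dominated by b2 (it gives Row strictly more in every row), so Column never plays it.
On the remaining 2×2 (I, II vs b2, b4):
Let Row play I with probability p. Expected payoff against b2: 2p + 6(1−p) = −4p + 6; against b4: 6p + 4(1−p) = 2p + 4.
Setting these equal: −4p + 6 = 2p + 4 ⇒ −6p = -2 ⇒ p = 1/3, and the value is (-4)·(1/3) + 6 = 14/3.
For Column: with q = P(b2), equating I's and II's payoffs gives −4q + 6 = 2q + 4 ⇒ q = 1/3.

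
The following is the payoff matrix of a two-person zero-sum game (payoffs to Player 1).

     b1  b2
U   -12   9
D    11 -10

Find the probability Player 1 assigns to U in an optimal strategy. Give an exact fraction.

Row minima: U → -12, D → -10; maximin = -10.
Column maxima: b1 → 11, b2 → 9; minimax = 9.
-10 ≠ 9, so there is no saddle point; optimal play is mixed.
Let Player 1 play U with probability p. Expected payoff against b1: (-12)p + 11(1−p) = −23p + 11; against b2: 9p + (-10)(1−p) = 19p − 10.
Setting these equal: −23p + 11 = 19p − 10 ⇒ −42p = -21 ⇒ p = 1/2, and the value is (-23)·(1/2) + 11 = -1/2.
For Player 2: with q = P(b1), equating U's and D's payoffs gives −21q + 9 = 21q − 10 ⇒ q = 19/42.

1/2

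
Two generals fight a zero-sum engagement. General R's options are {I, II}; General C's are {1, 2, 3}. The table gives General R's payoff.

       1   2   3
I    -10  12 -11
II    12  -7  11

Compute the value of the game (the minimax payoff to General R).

55/41

Row minima: I → -11, II → -7; maximin = -7.
Column maxima: 1 → 12, 2 → 12, 3 → 11; minimax = 11.
-7 ≠ 11, so there is no saddle point; optimal play is mixed.
1 is strictly dominated by 3 (it gives General R strictly more in every row), so General C never plays it.
On the remaining 2×2 (I, II vs 2, 3):
Let General R play I with probability p. Expected payoff against 2: 12p + (-7)(1−p) = 19p − 7; against 3: (-11)p + 11(1−p) = −22p + 11.
Setting these equal: 19p − 7 = −22p + 11 ⇒ 41p = 18 ⇒ p = 18/41, and the value is (19)·(18/41) − 7 = 55/41.
For General C: with q = P(2), equating I's and II's payoffs gives 23q − 11 = −18q + 11 ⇒ q = 22/41.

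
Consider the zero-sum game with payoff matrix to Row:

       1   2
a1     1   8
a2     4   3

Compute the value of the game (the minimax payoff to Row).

Row minima: a1 → 1, a2 → 3; maximin = 3.
Column maxima: 1 → 4, 2 → 8; minimax = 4.
3 ≠ 4, so there is no saddle point; optimal play is mixed.
Let Row play a1 with probability p. Expected payoff against 1: 1p + 4(1−p) = −3p + 4; against 2: 8p + 3(1−p) = 5p + 3.
Setting these equal: −3p + 4 = 5p + 3 ⇒ −8p = -1 ⇒ p = 1/8, and the value is (-3)·(1/8) + 4 = 29/8.
For Column: with q = P(1), equating a1's and a2's payoffs gives −7q + 8 = q + 3 ⇒ q = 5/8.

29/8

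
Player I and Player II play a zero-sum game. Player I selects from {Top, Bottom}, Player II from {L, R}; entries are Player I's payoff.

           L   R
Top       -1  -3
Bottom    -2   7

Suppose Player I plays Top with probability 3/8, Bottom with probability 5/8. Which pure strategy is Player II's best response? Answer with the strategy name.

L

If Player II plays L, Player I's expected payoff is (3/8)·(-1) + (5/8)·(-2) = -13/8.
If Player II plays R, Player I's expected payoff is (3/8)·(-3) + (5/8)·7 = 13/4.
Player II minimizes Player I's payoff; the smallest is -13/8, so the best response is L.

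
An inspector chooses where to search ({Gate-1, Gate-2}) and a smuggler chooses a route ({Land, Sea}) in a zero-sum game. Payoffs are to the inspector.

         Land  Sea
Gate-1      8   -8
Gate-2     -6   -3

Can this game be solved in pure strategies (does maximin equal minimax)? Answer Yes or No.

Row minima: Gate-1 → -8, Gate-2 → -6; maximin = -6.
Column maxima: Land → 8, Sea → -3; minimax = -3.
-6 ≠ -3, so no pure-strategy equilibrium exists.

No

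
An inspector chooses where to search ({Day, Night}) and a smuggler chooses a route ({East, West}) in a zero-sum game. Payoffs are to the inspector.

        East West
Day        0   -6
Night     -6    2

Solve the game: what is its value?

-18/7

Row minima: Day → -6, Night → -6; maximin = -6.
Column maxima: East → 0, West → 2; minimax = 0.
-6 ≠ 0, so there is no saddle point; optimal play is mixed.
Let the inspector play Day with probability p. Expected payoff against East: 0p + (-6)(1−p) = 6p − 6; against West: (-6)p + 2(1−p) = −8p + 2.
Setting these equal: 6p − 6 = −8p + 2 ⇒ 14p = 8 ⇒ p = 4/7, and the value is (6)·(4/7) − 6 = -18/7.
For the smuggler: with q = P(East), equating Day's and Night's payoffs gives 6q − 6 = −8q + 2 ⇒ q = 4/7.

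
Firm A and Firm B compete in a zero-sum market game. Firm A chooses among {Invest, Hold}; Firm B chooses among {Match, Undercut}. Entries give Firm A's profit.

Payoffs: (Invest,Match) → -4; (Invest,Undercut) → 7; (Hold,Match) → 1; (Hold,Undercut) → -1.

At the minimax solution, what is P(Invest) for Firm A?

2/13

Row minima: Invest → -4, Hold → -1; maximin = -1.
Column maxima: Match → 1, Undercut → 7; minimax = 1.
-1 ≠ 1, so there is no saddle point; optimal play is mixed.
Let Firm A play Invest with probability p. Expected payoff against Match: (-4)p + 1(1−p) = −5p + 1; against Undercut: 7p + (-1)(1−p) = 8p − 1.
Setting these equal: −5p + 1 = 8p − 1 ⇒ −13p = -2 ⇒ p = 2/13, and the value is (-5)·(2/13) + 1 = 3/13.
For Firm B: with q = P(Match), equating Invest's and Hold's payoffs gives −11q + 7 = 2q − 1 ⇒ q = 8/13.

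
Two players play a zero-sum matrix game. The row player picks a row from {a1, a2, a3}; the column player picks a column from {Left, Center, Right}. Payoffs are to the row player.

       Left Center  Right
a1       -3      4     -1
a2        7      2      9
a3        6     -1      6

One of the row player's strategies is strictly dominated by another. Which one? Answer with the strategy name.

a2 gives a strictly higher payoff than a3 against every column: 7 > 6, 2 > -1, 9 > 6.
So a3 is strictly dominated and the row player never plays it.

a3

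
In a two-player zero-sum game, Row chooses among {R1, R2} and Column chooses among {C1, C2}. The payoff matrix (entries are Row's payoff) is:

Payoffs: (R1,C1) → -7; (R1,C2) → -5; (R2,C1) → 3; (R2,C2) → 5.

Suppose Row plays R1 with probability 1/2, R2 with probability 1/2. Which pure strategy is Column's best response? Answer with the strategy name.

C1

If Column plays C1, Row's expected payoff is (1/2)·(-7) + (1/2)·3 = -2.
If Column plays C2, Row's expected payoff is (1/2)·(-5) + (1/2)·5 = 0.
Column minimizes Row's payoff; the smallest is -2, so the best response is C1.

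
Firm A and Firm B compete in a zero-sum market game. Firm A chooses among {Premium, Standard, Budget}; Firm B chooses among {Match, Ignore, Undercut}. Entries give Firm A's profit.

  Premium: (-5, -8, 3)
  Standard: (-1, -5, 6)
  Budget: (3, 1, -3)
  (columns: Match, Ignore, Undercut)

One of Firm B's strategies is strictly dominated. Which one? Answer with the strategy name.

Match

Ignore holds Firm A's payoff strictly below Match in every row: -8 < -5, -5 < -1, 1 < 3.
So Match is strictly dominated for Firm B.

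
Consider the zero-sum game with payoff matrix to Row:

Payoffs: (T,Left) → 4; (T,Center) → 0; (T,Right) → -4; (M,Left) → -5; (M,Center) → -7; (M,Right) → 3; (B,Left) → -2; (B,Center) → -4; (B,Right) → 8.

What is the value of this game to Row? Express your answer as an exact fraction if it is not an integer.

Row minima: T → -4, M → -7, B → -4; maximin = -4.
Column maxima: Left → 4, Center → 0, Right → 8; minimax = 0.
-4 ≠ 0, so there is no saddle point; optimal play is mixed.
M is strictly dominated by B, so Row never plays it.
Left is strictly dominated by Center (it gives Row strictly more in every row), so Column never plays it.
On the remaining 2×2 (T, B vs Center, Right):
Let Row play T with probability p. Expected payoff against Center: 0p + (-4)(1−p) = 4p − 4; against Right: (-4)p + 8(1−p) = −12p + 8.
Setting these equal: 4p − 4 = −12p + 8 ⇒ 16p = 12 ⇒ p = 3/4, and the value is (4)·(3/4) − 4 = -1.
For Column: with q = P(Center), equating T's and B's payoffs gives 4q − 4 = −12q + 8 ⇒ q = 3/4.

-1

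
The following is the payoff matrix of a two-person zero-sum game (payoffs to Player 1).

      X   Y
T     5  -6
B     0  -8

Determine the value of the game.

Row minima: T → -6, B → -8; maximin = -6.
Column maxima: X → 5, Y → -6; minimax = -6.
Since maximin = minimax = -6, there is a saddle point and the value is -6.

-6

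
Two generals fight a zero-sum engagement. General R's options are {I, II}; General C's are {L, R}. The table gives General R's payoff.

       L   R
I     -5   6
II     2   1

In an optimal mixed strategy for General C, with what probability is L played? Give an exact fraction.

5/12

Row minima: I → -5, II → 1; maximin = 1.
Column maxima: L → 2, R → 6; minimax = 2.
1 ≠ 2, so there is no saddle point; optimal play is mixed.
Let General R play I with probability p. Expected payoff against L: (-5)p + 2(1−p) = −7p + 2; against R: 6p + 1(1−p) = 5p + 1.
Setting these equal: −7p + 2 = 5p + 1 ⇒ −12p = -1 ⇒ p = 1/12, and the value is (-7)·(1/12) + 2 = 17/12.
For General C: with q = P(L), equating I's and II's payoffs gives −11q + 6 = q + 1 ⇒ q = 5/12.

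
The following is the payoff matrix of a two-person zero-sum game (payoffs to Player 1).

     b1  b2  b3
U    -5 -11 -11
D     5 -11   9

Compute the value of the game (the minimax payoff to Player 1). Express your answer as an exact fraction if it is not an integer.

Row minima: U → -11, D → -11; maximin = -11.
Column maxima: b1 → 5, b2 → -11, b3 → 9; minimax = -11.
Since maximin = minimax = -11, there is a saddle point and the value is -11.

-11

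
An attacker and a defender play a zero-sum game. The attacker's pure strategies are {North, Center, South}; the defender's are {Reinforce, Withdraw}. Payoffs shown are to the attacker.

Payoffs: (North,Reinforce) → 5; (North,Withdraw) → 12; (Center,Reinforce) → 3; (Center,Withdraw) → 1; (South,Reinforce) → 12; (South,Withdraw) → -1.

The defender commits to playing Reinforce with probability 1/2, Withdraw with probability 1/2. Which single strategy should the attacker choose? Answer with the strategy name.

Expected payoff of North: (1/2)·5 + (1/2)·12 = 17/2.
Expected payoff of Center: (1/2)·3 + (1/2)·1 = 2.
Expected payoff of South: (1/2)·12 + (1/2)·(-1) = 11/2.
The largest is 17/2, so the attacker's best response is North.

North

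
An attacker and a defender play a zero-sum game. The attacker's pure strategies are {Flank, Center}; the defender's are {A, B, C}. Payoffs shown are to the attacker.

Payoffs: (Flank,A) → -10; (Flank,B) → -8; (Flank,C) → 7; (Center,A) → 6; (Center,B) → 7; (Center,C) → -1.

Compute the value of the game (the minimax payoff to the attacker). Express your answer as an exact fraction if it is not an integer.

Row minima: Flank → -10, Center → -1; maximin = -1.
Column maxima: A → 6, B → 7, C → 7; minimax = 6.
-1 ≠ 6, so there is no saddle point; optimal play is mixed.
B is strictly dominated by A (it gives the attacker strictly more in every row), so the defender never plays it.
On the remaining 2×2 (Flank, Center vs A, C):
Let the attacker play Flank with probability p. Expected payoff against A: (-10)p + 6(1−p) = −16p + 6; against C: 7p + (-1)(1−p) = 8p − 1.
Setting these equal: −16p + 6 = 8p − 1 ⇒ −24p = -7 ⇒ p = 7/24, and the value is (-16)·(7/24) + 6 = 4/3.
For the defender: with q = P(A), equating Flank's and Center's payoffs gives −17q + 7 = 7q − 1 ⇒ q = 1/3.

4/3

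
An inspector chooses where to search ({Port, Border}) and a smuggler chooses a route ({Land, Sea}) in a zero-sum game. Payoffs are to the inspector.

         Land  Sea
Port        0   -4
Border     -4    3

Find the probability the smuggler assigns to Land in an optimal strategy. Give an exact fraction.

Row minima: Port → -4, Border → -4; maximin = -4.
Column maxima: Land → 0, Sea → 3; minimax = 0.
-4 ≠ 0, so there is no saddle point; optimal play is mixed.
Let the inspector play Port with probability p. Expected payoff against Land: 0p + (-4)(1−p) = 4p − 4; against Sea: (-4)p + 3(1−p) = −7p + 3.
Setting these equal: 4p − 4 = −7p + 3 ⇒ 11p = 7 ⇒ p = 7/11, and the value is (4)·(7/11) − 4 = -16/11.
For the smuggler: with q = P(Land), equating Port's and Border's payoffs gives 4q − 4 = −7q + 3 ⇒ q = 7/11.

7/11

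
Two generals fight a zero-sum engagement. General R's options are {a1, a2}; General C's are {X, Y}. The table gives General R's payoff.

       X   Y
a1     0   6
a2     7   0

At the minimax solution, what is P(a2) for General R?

Row minima: a1 → 0, a2 → 0; maximin = 0.
Column maxima: X → 7, Y → 6; minimax = 6.
0 ≠ 6, so there is no saddle point; optimal play is mixed.
Let General R play a1 with probability p. Expected payoff against X: 0p + 7(1−p) = −7p + 7; against Y: 6p + 0(1−p) = 6p.
Setting these equal: −7p + 7 = 6p ⇒ −13p = -7 ⇒ p = 7/13, and the value is (-7)·(7/13) + 7 = 42/13.
For General C: with q = P(X), equating a1's and a2's payoffs gives −6q + 6 = 7q ⇒ q = 6/13.

6/13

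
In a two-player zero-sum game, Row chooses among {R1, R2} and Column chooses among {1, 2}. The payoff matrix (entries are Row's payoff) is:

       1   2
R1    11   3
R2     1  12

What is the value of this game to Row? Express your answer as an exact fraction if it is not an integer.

Row minima: R1 → 3, R2 → 1; maximin = 3.
Column maxima: 1 → 11, 2 → 12; minimax = 11.
3 ≠ 11, so there is no saddle point; optimal play is mixed.
Let Row play R1 with probability p. Expected payoff against 1: 11p + 1(1−p) = 10p + 1; against 2: 3p + 12(1−p) = −9p + 12.
Setting these equal: 10p + 1 = −9p + 12 ⇒ 19p = 11 ⇒ p = 11/19, and the value is (10)·(11/19) + 1 = 129/19.
For Column: with q = P(1), equating R1's and R2's payoffs gives 8q + 3 = −11q + 12 ⇒ q = 9/19.

129/19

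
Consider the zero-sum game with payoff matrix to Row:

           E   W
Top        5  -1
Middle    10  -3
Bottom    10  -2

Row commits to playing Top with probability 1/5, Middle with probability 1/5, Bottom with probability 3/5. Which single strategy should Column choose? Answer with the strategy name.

If Column plays E, Row's expected payoff is (1/5)·5 + (1/5)·10 + (3/5)·10 = 9.
If Column plays W, Row's expected payoff is (1/5)·(-1) + (1/5)·(-3) + (3/5)·(-2) = -2.
Column minimizes Row's payoff; the smallest is -2, so the best response is W.

W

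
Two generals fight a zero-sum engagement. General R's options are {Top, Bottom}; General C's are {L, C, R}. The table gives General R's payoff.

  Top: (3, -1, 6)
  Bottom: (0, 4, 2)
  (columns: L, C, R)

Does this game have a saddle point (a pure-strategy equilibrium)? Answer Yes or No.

Row minima: Top → -1, Bottom → 0; maximin = 0.
Column maxima: L → 3, C → 4, R → 6; minimax = 3.
0 ≠ 3, so no pure-strategy equilibrium exists.

No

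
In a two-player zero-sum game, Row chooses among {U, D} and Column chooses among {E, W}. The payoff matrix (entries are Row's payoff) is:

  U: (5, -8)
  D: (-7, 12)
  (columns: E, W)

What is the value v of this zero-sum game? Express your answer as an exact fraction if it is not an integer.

1/8

Row minima: U → -8, D → -7; maximin = -7.
Column maxima: E → 5, W → 12; minimax = 5.
-7 ≠ 5, so there is no saddle point; optimal play is mixed.
Let Row play U with probability p. Expected payoff against E: 5p + (-7)(1−p) = 12p − 7; against W: (-8)p + 12(1−p) = −20p + 12.
Setting these equal: 12p − 7 = −20p + 12 ⇒ 32p = 19 ⇒ p = 19/32, and the value is (12)·(19/32) − 7 = 1/8.
For Column: with q = P(E), equating U's and D's payoffs gives 13q − 8 = −19q + 12 ⇒ q = 5/8.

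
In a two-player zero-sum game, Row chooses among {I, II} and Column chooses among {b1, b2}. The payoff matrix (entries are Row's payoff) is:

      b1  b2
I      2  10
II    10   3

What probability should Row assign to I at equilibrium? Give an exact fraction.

7/15

Row minima: I → 2, II → 3; maximin = 3.
Column maxima: b1 → 10, b2 → 10; minimax = 10.
3 ≠ 10, so there is no saddle point; optimal play is mixed.
Let Row play I with probability p. Expected payoff against b1: 2p + 10(1−p) = −8p + 10; against b2: 10p + 3(1−p) = 7p + 3.
Setting these equal: −8p + 10 = 7p + 3 ⇒ −15p = -7 ⇒ p = 7/15, and the value is (-8)·(7/15) + 10 = 94/15.
For Column: with q = P(b1), equating I's and II's payoffs gives −8q + 10 = 7q + 3 ⇒ q = 7/15.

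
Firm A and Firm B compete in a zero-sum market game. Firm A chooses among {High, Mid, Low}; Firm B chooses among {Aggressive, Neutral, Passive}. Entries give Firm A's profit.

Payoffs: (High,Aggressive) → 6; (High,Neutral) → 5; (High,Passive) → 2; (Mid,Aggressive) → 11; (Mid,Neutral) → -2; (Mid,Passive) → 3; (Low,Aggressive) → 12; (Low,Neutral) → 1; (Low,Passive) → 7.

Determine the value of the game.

11/3

Row minima: High → 2, Mid → -2, Low → 1; maximin = 2.
Column maxima: Aggressive → 12, Neutral → 5, Passive → 7; minimax = 5.
2 ≠ 5, so there is no saddle point; optimal play is mixed.
Mid is strictly dominated by Low, so Firm A never plays it.
Aggressive is strictly dominated by Neutral (it gives Firm A strictly more in every row), so Firm B never plays it.
On the remaining 2×2 (High, Low vs Neutral, Passive):
Let Firm A play High with probability p. Expected payoff against Neutral: 5p + 1(1−p) = 4p + 1; against Passive: 2p + 7(1−p) = −5p + 7.
Setting these equal: 4p + 1 = −5p + 7 ⇒ 9p = 6 ⇒ p = 2/3, and the value is (4)·(2/3) + 1 = 11/3.
For Firm B: with q = P(Neutral), equating High's and Low's payoffs gives 3q + 2 = −6q + 7 ⇒ q = 5/9.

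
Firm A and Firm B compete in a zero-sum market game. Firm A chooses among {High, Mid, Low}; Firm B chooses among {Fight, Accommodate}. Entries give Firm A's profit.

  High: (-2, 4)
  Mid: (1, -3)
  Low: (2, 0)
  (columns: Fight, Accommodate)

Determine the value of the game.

1

Row minima: High → -2, Mid → -3, Low → 0; maximin = 0.
Column maxima: Fight → 2, Accommodate → 4; minimax = 2.
0 ≠ 2, so there is no saddle point; optimal play is mixed.
Mid is strictly dominated by Low, so Firm A never plays it.
On the remaining 2×2 (High, Low vs Fight, Accommodate):
Let Firm A play High with probability p. Expected payoff against Fight: (-2)p + 2(1−p) = −4p + 2; against Accommodate: 4p + 0(1−p) = 4p.
Setting these equal: −4p + 2 = 4p ⇒ −8p = -2 ⇒ p = 1/4, and the value is (-4)·(1/4) + 2 = 1.
For Firm B: with q = P(Fight), equating High's and Low's payoffs gives −6q + 4 = 2q ⇒ q = 1/2.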